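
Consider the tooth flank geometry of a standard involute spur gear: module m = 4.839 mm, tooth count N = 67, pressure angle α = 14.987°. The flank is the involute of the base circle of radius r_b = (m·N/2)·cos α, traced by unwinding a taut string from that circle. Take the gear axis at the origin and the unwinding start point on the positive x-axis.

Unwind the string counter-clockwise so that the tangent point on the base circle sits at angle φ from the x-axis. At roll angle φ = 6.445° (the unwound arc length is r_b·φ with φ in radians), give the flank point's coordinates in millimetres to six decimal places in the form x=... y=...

x=157.579937 y=0.074199

pitch radius r_p = m·N/2 = 4.839·67/2 = 162.106500
base radius r_b = r_p·cos α = 162.106500·cos 14.987° = 156.592370
roll angle φ = 6.445° = 0.11248647 rad
x = r_b·(cos φ + φ·sin φ) = 156.592370·(0.99368007 + 0.11248647·0.11224940) = 157.579937
y = r_b·(sin φ − φ·cos φ) = 156.592370·(0.11224940 − 0.11248647·0.99368007) = 0.074199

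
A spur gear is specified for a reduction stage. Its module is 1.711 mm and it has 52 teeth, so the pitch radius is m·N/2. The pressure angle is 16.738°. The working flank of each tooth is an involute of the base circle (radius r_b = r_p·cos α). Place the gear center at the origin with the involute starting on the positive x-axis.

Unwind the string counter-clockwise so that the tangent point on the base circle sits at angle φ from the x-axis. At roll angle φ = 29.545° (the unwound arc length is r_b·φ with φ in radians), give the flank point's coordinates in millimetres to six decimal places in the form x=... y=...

pitch radius r_p = m·N/2 = 1.711·52/2 = 44.486000
base radius r_b = r_p·cos α = 44.486000·cos 16.738° = 42.601204
roll angle φ = 29.545° = 0.51565753 rad
x = r_b·(cos φ + φ·sin φ) = 42.601204·(0.86996868 + 0.51565753·0.49310698) = 47.894105
y = r_b·(sin φ − φ·cos φ) = 42.601204·(0.49310698 − 0.51565753·0.86996868) = 1.895800

x=47.894105 y=1.895800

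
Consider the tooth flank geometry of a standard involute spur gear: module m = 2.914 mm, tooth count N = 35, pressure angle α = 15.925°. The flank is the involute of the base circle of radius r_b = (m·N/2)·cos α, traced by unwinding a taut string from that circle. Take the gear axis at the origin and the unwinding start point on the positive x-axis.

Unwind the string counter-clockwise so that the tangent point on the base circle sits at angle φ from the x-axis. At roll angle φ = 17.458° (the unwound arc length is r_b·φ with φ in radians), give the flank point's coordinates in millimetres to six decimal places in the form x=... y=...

pitch radius r_p = m·N/2 = 2.914·35/2 = 50.995000
base radius r_b = r_p·cos α = 50.995000·cos 15.925° = 49.037898
roll angle φ = 17.458° = 0.30469958 rad
x = r_b·(cos φ + φ·sin φ) = 49.037898·(0.95393712 + 0.30469958·0.30000661) = 51.261718
y = r_b·(sin φ − φ·cos φ) = 49.037898·(0.30000661 − 0.30469958·0.95393712) = 0.458130

x=51.261718 y=0.458130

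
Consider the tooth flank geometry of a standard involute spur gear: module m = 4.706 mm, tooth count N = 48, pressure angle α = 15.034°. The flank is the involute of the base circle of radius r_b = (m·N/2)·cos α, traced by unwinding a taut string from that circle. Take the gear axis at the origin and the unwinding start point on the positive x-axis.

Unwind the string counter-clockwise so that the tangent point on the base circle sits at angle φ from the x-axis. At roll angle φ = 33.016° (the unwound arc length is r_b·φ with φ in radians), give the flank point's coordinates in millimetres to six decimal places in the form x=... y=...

x=125.712040 y=6.728716

pitch radius r_p = m·N/2 = 4.706·48/2 = 112.944000
base radius r_b = r_p·cos α = 112.944000·cos 15.034° = 109.078161
roll angle φ = 33.016° = 0.57623791 rad
x = r_b·(cos φ + φ·sin φ) = 109.078161·(0.83851844 + 0.57623791·0.54487321) = 125.712040
y = r_b·(sin φ − φ·cos φ) = 109.078161·(0.54487321 − 0.57623791·0.83851844) = 6.728716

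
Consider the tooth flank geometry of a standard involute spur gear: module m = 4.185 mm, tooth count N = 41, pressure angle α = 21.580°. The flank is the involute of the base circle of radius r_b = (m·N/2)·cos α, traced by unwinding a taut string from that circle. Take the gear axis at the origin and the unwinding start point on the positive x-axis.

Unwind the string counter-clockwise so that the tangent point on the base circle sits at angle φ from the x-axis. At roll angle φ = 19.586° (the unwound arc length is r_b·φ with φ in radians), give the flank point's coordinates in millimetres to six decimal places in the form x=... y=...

x=84.304846 y=1.049911

pitch radius r_p = m·N/2 = 4.185·41/2 = 85.792500
base radius r_b = r_p·cos α = 85.792500·cos 21.580° = 79.778869
roll angle φ = 19.586° = 0.34184019 rad
x = r_b·(cos φ + φ·sin φ) = 79.778869·(0.94213939 + 0.34184019·0.33522137) = 84.304846
y = r_b·(sin φ − φ·cos φ) = 79.778869·(0.33522137 − 0.34184019·0.94213939) = 1.049911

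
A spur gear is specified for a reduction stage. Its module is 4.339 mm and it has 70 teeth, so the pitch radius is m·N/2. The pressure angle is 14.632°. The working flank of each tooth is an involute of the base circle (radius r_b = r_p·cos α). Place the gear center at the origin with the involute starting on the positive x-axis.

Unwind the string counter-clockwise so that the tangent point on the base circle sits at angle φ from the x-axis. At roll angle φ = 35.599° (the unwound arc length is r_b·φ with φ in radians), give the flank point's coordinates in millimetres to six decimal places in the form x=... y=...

x=172.622851 y=11.300680

pitch radius r_p = m·N/2 = 4.339·70/2 = 151.865000
base radius r_b = r_p·cos α = 151.865000·cos 14.632° = 146.939750
roll angle φ = 35.599° = 0.62131976 rad
x = r_b·(cos φ + φ·sin φ) = 146.939750·(0.81311092 + 0.62131976·0.58210878) = 172.622851
y = r_b·(sin φ − φ·cos φ) = 146.939750·(0.58210878 − 0.62131976·0.81311092) = 11.300680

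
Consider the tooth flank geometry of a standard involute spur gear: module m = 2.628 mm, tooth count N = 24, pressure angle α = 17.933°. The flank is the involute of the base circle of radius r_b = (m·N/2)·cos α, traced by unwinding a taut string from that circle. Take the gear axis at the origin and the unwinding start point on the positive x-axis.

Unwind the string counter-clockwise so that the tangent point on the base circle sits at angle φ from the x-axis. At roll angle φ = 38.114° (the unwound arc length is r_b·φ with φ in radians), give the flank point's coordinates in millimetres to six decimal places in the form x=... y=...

pitch radius r_p = m·N/2 = 2.628·24/2 = 31.536000
base radius r_b = r_p·cos α = 31.536000·cos 17.933° = 30.003893
roll angle φ = 38.114° = 0.66521479 rad
x = r_b·(cos φ + φ·sin φ) = 30.003893·(0.78678423 + 0.66521479·0.61722814) = 35.925867
y = r_b·(sin φ − φ·cos φ) = 30.003893·(0.61722814 − 0.66521479·0.78678423) = 2.815794

x=35.925867 y=2.815794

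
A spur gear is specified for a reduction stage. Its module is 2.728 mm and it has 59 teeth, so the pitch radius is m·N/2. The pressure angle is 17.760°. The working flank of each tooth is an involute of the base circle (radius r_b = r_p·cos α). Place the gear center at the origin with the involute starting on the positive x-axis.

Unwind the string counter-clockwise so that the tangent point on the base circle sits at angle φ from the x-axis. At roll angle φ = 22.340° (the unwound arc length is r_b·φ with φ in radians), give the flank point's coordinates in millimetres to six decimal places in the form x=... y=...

x=82.246901 y=1.491431

pitch radius r_p = m·N/2 = 2.728·59/2 = 80.476000
base radius r_b = r_p·cos α = 80.476000·cos 17.760° = 76.640721
roll angle φ = 22.340° = 0.38990655 rad
x = r_b·(cos φ + φ·sin φ) = 76.640721·(0.92494458 + 0.38990655·0.38010199) = 82.246901
y = r_b·(sin φ − φ·cos φ) = 76.640721·(0.38010199 − 0.38990655·0.92494458) = 1.491431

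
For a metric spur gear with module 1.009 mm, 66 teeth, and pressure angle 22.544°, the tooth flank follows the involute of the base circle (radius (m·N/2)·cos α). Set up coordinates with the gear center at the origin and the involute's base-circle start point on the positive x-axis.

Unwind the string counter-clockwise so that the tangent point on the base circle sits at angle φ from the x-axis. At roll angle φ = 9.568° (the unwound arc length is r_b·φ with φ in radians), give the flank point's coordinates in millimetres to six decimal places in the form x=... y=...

pitch radius r_p = m·N/2 = 1.009·66/2 = 33.297000
base radius r_b = r_p·cos α = 33.297000·cos 22.544° = 30.752622
roll angle φ = 9.568° = 0.16699310 rad
x = r_b·(cos φ + φ·sin φ) = 30.752622·(0.98608902 + 0.16699310·0.16621804) = 31.178432
y = r_b·(sin φ − φ·cos φ) = 30.752622·(0.16621804 − 0.16699310·0.98608902) = 0.047604

x=31.178432 y=0.047604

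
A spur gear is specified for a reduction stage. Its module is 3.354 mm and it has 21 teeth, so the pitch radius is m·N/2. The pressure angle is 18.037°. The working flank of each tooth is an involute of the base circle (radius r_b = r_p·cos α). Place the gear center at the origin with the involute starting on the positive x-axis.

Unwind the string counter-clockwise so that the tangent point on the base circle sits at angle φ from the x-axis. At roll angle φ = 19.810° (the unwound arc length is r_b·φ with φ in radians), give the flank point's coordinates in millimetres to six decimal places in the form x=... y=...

x=35.428427 y=0.455860

pitch radius r_p = m·N/2 = 3.354·21/2 = 35.217000
base radius r_b = r_p·cos α = 35.217000·cos 18.037° = 33.486323
roll angle φ = 19.810° = 0.34574972 rad
x = r_b·(cos φ + φ·sin φ) = 33.486323·(0.94082163 + 0.34574972·0.33890213) = 35.428427
y = r_b·(sin φ − φ·cos φ) = 33.486323·(0.33890213 − 0.34574972·0.94082163) = 0.455860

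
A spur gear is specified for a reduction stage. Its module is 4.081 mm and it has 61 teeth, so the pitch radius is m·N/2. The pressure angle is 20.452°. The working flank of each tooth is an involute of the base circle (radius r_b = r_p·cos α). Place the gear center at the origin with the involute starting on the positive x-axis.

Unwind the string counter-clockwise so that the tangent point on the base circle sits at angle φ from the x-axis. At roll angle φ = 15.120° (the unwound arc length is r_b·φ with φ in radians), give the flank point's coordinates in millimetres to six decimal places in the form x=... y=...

x=120.614969 y=0.709461

pitch radius r_p = m·N/2 = 4.081·61/2 = 124.470500
base radius r_b = r_p·cos α = 124.470500·cos 20.452° = 116.624533
roll angle φ = 15.120° = 0.26389378 rad
x = r_b·(cos φ + φ·sin φ) = 116.624533·(0.96538164 + 0.26389378·0.26084151) = 120.614969
y = r_b·(sin φ − φ·cos φ) = 116.624533·(0.26084151 − 0.26389378·0.96538164) = 0.709461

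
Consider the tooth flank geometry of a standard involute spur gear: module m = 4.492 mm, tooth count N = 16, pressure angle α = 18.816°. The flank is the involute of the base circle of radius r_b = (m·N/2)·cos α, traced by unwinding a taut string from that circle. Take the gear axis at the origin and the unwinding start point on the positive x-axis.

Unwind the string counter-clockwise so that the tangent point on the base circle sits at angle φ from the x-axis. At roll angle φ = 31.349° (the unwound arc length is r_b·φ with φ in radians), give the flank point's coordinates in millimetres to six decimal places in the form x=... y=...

x=38.732330 y=1.802196

pitch radius r_p = m·N/2 = 4.492·16/2 = 35.936000
base radius r_b = r_p·cos α = 35.936000·cos 18.816° = 34.015552
roll angle φ = 31.349° = 0.54714327 rad
x = r_b·(cos φ + φ·sin φ) = 34.015552·(0.85401422 + 0.54714327·0.52024966) = 38.732330
y = r_b·(sin φ − φ·cos φ) = 34.015552·(0.52024966 − 0.54714327·0.85401422) = 1.802196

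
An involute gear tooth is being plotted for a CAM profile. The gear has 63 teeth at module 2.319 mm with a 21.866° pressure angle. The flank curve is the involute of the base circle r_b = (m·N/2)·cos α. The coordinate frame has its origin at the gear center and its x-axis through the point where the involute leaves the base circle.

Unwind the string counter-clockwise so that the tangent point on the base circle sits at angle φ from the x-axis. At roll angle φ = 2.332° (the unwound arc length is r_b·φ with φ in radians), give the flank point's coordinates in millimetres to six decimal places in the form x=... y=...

x=67.849332 y=0.001523

pitch radius r_p = m·N/2 = 2.319·63/2 = 73.048500
base radius r_b = r_p·cos α = 73.048500·cos 21.866° = 67.793203
roll angle φ = 2.332° = 0.04070108 rad
x = r_b·(cos φ + φ·sin φ) = 67.793203·(0.99917183 + 0.04070108·0.04068984) = 67.849332
y = r_b·(sin φ − φ·cos φ) = 67.793203·(0.04068984 − 0.04070108·0.99917183) = 0.001523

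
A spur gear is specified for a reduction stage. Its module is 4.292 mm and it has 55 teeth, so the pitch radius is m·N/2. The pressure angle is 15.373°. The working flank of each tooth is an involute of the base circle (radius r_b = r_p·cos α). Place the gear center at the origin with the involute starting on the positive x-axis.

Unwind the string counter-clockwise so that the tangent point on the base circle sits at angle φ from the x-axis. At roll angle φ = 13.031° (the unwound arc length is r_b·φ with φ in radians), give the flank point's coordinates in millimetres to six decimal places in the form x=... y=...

pitch radius r_p = m·N/2 = 4.292·55/2 = 118.030000
base radius r_b = r_p·cos α = 118.030000·cos 15.373° = 113.806938
roll angle φ = 13.031° = 0.22743385 rad
x = r_b·(cos φ + φ·sin φ) = 113.806938·(0.97424821 + 0.22743385·0.22547821) = 116.712383
y = r_b·(sin φ − φ·cos φ) = 113.806938·(0.22547821 − 0.22743385·0.97424821) = 0.443981

x=116.712383 y=0.443981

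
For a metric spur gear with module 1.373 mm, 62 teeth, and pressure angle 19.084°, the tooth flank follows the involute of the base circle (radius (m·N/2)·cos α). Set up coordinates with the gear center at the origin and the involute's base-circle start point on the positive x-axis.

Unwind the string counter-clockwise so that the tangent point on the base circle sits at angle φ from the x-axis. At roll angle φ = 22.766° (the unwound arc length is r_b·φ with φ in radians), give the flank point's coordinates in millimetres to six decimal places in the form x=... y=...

x=43.274786 y=0.827907

pitch radius r_p = m·N/2 = 1.373·62/2 = 42.563000
base radius r_b = r_p·cos α = 42.563000·cos 19.084° = 40.223748
roll angle φ = 22.766° = 0.39734166 rad
x = r_b·(cos φ + φ·sin φ) = 40.223748·(0.92209295 + 0.39734166·0.38696847) = 43.274786
y = r_b·(sin φ − φ·cos φ) = 40.223748·(0.38696847 − 0.39734166·0.92209295) = 0.827907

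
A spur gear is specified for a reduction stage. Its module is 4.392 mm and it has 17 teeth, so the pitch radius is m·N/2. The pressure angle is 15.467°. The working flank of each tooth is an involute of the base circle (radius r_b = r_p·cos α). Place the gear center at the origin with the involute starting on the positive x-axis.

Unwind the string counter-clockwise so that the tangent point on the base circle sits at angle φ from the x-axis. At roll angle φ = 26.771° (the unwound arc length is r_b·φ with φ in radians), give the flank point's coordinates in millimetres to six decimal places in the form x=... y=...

pitch radius r_p = m·N/2 = 4.392·17/2 = 37.332000
base radius r_b = r_p·cos α = 37.332000·cos 15.467° = 35.979992
roll angle φ = 26.771° = 0.46724209 rad
x = r_b·(cos φ + φ·sin φ) = 35.979992·(0.89281391 + 0.46724209·0.45042570) = 39.695709
y = r_b·(sin φ − φ·cos φ) = 35.979992·(0.45042570 − 0.46724209·0.89281391) = 1.196891

x=39.695709 y=1.196891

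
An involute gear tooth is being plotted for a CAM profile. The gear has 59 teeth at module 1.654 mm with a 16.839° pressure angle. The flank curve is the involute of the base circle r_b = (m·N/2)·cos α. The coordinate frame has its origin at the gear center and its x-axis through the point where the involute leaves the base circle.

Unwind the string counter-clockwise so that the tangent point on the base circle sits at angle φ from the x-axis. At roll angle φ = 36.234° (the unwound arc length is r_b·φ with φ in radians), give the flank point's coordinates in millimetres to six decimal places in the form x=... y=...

pitch radius r_p = m·N/2 = 1.654·59/2 = 48.793000
base radius r_b = r_p·cos α = 48.793000·cos 16.839° = 46.700880
roll angle φ = 36.234° = 0.63240260 rad
x = r_b·(cos φ + φ·sin φ) = 46.700880·(0.80660970 + 0.63240260·0.59108442) = 55.126327
y = r_b·(sin φ − φ·cos φ) = 46.700880·(0.59108442 − 0.63240260·0.80660970) = 3.781947

x=55.126327 y=3.781947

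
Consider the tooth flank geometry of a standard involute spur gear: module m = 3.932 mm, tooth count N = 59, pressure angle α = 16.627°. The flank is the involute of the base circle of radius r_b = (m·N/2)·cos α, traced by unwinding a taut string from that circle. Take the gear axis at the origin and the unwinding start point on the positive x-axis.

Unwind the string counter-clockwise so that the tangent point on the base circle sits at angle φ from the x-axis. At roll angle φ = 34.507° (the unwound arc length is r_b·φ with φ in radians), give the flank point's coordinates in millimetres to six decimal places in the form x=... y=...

pitch radius r_p = m·N/2 = 3.932·59/2 = 115.994000
base radius r_b = r_p·cos α = 115.994000·cos 16.627° = 111.144040
roll angle φ = 34.507° = 0.60226076 rad
x = r_b·(cos φ + φ·sin φ) = 111.144040·(0.82405698 + 0.60226076·0.56650692) = 129.509690
y = r_b·(sin φ − φ·cos φ) = 111.144040·(0.56650692 − 0.60226076·0.82405698) = 7.803393

x=129.509690 y=7.803393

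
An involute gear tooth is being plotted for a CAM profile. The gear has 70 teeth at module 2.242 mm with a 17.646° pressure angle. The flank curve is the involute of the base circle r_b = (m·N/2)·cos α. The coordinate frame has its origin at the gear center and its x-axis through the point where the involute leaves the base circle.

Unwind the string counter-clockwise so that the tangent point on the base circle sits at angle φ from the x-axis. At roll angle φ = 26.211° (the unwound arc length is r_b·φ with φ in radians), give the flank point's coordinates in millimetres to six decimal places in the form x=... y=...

x=82.197797 y=2.336782

pitch radius r_p = m·N/2 = 2.242·70/2 = 78.470000
base radius r_b = r_p·cos α = 78.470000·cos 17.646° = 74.777798
roll angle φ = 26.211° = 0.45746825 rad
x = r_b·(cos φ + φ·sin φ) = 74.777798·(0.89717359 + 0.45746825·0.44167811) = 82.197797
y = r_b·(sin φ − φ·cos φ) = 74.777798·(0.44167811 − 0.45746825·0.89717359) = 2.336782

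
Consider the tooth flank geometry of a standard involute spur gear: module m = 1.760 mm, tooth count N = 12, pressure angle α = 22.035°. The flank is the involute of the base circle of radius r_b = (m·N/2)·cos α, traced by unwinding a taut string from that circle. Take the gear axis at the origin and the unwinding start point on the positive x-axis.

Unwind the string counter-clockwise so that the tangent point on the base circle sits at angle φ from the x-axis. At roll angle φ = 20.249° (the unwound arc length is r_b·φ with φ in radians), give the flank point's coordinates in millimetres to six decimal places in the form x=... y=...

pitch radius r_p = m·N/2 = 1.760·12/2 = 10.560000
base radius r_b = r_p·cos α = 10.560000·cos 22.035° = 9.788643
roll angle φ = 20.249° = 0.35341172 rad
x = r_b·(cos φ + φ·sin φ) = 9.788643·(0.93819738 + 0.35341172·0.34610068) = 10.380987
y = r_b·(sin φ − φ·cos φ) = 9.788643·(0.34610068 − 0.35341172·0.93819738) = 0.142236

x=10.380987 y=0.142236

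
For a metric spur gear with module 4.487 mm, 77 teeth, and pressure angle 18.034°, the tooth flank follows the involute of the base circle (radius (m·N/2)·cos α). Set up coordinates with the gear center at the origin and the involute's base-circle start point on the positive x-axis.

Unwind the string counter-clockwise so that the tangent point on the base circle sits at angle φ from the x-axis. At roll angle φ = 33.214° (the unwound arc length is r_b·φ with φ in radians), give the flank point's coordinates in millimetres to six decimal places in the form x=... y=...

pitch radius r_p = m·N/2 = 4.487·77/2 = 172.749500
base radius r_b = r_p·cos α = 172.749500·cos 18.034° = 164.262831
roll angle φ = 33.214° = 0.57969366 rad
x = r_b·(cos φ + φ·sin φ) = 164.262831·(0.83663049 + 0.57969366·0.54776767) = 189.586893
y = r_b·(sin φ − φ·cos φ) = 164.262831·(0.54776767 − 0.57969366·0.83663049) = 10.312137

x=189.586893 y=10.312137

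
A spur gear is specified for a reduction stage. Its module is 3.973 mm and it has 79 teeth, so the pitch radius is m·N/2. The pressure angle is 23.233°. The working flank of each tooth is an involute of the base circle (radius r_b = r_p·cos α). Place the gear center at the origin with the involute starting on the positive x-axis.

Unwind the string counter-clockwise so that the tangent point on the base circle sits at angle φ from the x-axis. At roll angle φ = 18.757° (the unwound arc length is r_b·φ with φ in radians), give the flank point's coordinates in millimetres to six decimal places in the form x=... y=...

pitch radius r_p = m·N/2 = 3.973·79/2 = 156.933500
base radius r_b = r_p·cos α = 156.933500·cos 23.233° = 144.207495
roll angle φ = 18.757° = 0.32737141 rad
x = r_b·(cos φ + φ·sin φ) = 144.207495·(0.94689085 + 0.32737141·0.32155515) = 151.729186
y = r_b·(sin φ − φ·cos φ) = 144.207495·(0.32155515 − 0.32737141·0.94689085) = 1.668504

x=151.729186 y=1.668504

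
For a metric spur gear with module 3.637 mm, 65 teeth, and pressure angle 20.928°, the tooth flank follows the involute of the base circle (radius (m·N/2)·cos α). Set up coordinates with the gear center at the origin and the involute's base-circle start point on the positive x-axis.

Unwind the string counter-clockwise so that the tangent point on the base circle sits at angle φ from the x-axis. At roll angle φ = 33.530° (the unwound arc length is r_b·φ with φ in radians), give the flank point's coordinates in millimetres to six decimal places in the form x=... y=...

x=127.721728 y=7.126105

pitch radius r_p = m·N/2 = 3.637·65/2 = 118.202500
base radius r_b = r_p·cos α = 118.202500·cos 20.928° = 110.404684
roll angle φ = 33.530° = 0.58520890 rad
x = r_b·(cos φ + φ·sin φ) = 110.404684·(0.83359671 + 0.58520890·0.55237353) = 127.721728
y = r_b·(sin φ − φ·cos φ) = 110.404684·(0.55237353 − 0.58520890·0.83359671) = 7.126105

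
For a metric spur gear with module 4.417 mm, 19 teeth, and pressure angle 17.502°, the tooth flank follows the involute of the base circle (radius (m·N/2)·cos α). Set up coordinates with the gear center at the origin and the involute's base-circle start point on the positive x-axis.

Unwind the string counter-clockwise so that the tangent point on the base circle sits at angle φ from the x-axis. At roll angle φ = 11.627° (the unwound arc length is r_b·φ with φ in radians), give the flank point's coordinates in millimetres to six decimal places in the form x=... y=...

x=40.834487 y=0.111017

pitch radius r_p = m·N/2 = 4.417·19/2 = 41.961500
base radius r_b = r_p·cos α = 41.961500·cos 17.502° = 40.018953
roll angle φ = 11.627° = 0.20292943 rad
x = r_b·(cos φ + φ·sin φ) = 40.018953·(0.97948039 + 0.20292943·0.20153951) = 40.834487
y = r_b·(sin φ − φ·cos φ) = 40.018953·(0.20153951 − 0.20292943·0.97948039) = 0.111017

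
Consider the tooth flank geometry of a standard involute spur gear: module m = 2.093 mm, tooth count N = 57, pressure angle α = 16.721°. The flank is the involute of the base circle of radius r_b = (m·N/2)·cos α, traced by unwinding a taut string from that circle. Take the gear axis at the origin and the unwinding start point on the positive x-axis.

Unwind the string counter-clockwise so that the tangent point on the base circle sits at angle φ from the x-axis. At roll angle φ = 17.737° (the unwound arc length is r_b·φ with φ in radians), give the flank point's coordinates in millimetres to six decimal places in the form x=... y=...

x=59.800458 y=0.559545

pitch radius r_p = m·N/2 = 2.093·57/2 = 59.650500
base radius r_b = r_p·cos α = 59.650500·cos 16.721° = 57.128304
roll angle φ = 17.737° = 0.30956905 rad
x = r_b·(cos φ + φ·sin φ) = 57.128304·(0.95246495 + 0.30956905·0.30464820) = 59.800458
y = r_b·(sin φ − φ·cos φ) = 57.128304·(0.30464820 − 0.30956905·0.95246495) = 0.559545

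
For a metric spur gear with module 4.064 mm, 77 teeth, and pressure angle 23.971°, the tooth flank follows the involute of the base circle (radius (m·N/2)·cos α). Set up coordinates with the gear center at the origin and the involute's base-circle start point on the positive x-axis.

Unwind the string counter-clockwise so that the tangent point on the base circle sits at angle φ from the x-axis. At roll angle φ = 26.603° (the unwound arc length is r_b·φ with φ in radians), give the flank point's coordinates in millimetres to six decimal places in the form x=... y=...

pitch radius r_p = m·N/2 = 4.064·77/2 = 156.464000
base radius r_b = r_p·cos α = 156.464000·cos 23.971° = 142.969169
roll angle φ = 26.603° = 0.46430994 rad
x = r_b·(cos φ + φ·sin φ) = 142.969169·(0.89413079 + 0.46430994·0.44780591) = 157.559391
y = r_b·(sin φ − φ·cos φ) = 142.969169·(0.44780591 − 0.46430994·0.89413079) = 4.668242

x=157.559391 y=4.668242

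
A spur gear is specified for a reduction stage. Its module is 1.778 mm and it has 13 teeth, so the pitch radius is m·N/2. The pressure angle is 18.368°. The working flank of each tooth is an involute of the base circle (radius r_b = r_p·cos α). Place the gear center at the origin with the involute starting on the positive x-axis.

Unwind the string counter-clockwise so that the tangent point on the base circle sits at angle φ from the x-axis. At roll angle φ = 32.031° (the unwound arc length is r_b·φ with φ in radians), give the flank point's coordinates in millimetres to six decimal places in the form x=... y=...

pitch radius r_p = m·N/2 = 1.778·13/2 = 11.557000
base radius r_b = r_p·cos α = 11.557000·cos 18.368° = 10.968196
roll angle φ = 32.031° = 0.55904641 rad
x = r_b·(cos φ + φ·sin φ) = 10.968196·(0.84776126 + 0.55904641·0.53037802) = 12.550547
y = r_b·(sin φ − φ·cos φ) = 10.968196·(0.53037802 − 0.55904641·0.84776126) = 0.619046

x=12.550547 y=0.619046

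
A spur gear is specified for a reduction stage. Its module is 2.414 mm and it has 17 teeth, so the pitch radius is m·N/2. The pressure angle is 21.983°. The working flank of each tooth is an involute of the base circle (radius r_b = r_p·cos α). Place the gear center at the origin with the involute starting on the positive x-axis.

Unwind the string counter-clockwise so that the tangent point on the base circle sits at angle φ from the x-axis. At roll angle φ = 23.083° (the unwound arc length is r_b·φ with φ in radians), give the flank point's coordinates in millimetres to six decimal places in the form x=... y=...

pitch radius r_p = m·N/2 = 2.414·17/2 = 20.519000
base radius r_b = r_p·cos α = 20.519000·cos 21.983° = 19.027165
roll angle φ = 23.083° = 0.40287435 rad
x = r_b·(cos φ + φ·sin φ) = 19.027165·(0.91993787 + 0.40287435·0.39206418) = 20.509200
y = r_b·(sin φ − φ·cos φ) = 19.027165·(0.39206418 − 0.40287435·0.91993787) = 0.408034

x=20.509200 y=0.408034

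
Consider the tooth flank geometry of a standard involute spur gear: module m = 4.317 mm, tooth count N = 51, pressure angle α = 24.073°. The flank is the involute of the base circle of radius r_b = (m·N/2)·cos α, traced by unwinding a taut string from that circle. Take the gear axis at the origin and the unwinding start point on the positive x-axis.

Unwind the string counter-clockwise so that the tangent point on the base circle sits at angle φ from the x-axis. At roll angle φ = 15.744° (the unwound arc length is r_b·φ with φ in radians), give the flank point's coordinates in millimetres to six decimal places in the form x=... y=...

pitch radius r_p = m·N/2 = 4.317·51/2 = 110.083500
base radius r_b = r_p·cos α = 110.083500·cos 24.073° = 100.509152
roll angle φ = 15.744° = 0.27478464 rad
x = r_b·(cos φ + φ·sin φ) = 100.509152·(0.96248366 + 0.27478464·0.27133966) = 104.232376
y = r_b·(sin φ − φ·cos φ) = 100.509152·(0.27133966 − 0.27478464·0.96248366) = 0.689889

x=104.232376 y=0.689889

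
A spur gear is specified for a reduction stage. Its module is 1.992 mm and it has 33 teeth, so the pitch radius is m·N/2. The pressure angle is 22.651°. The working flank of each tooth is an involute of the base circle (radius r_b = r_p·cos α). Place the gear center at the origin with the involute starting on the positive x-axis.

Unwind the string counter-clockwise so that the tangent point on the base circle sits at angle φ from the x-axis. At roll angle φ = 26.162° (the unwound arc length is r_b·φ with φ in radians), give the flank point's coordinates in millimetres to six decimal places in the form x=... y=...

x=33.332023 y=0.942659

pitch radius r_p = m·N/2 = 1.992·33/2 = 32.868000
base radius r_b = r_p·cos α = 32.868000·cos 22.651° = 30.332818
roll angle φ = 26.162° = 0.45661304 rad
x = r_b·(cos φ + φ·sin φ) = 30.332818·(0.89755099 + 0.45661304·0.44091067) = 33.332023
y = r_b·(sin φ − φ·cos φ) = 30.332818·(0.44091067 − 0.45661304·0.89755099) = 0.942659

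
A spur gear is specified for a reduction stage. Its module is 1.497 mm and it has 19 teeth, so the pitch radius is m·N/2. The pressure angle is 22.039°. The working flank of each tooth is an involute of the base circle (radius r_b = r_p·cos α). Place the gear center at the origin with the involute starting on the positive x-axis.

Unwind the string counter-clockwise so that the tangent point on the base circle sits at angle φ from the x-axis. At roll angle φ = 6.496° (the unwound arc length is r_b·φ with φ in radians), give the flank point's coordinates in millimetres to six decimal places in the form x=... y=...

pitch radius r_p = m·N/2 = 1.497·19/2 = 14.221500
base radius r_b = r_p·cos α = 14.221500·cos 22.039° = 13.182316
roll angle φ = 6.496° = 0.11337659 rad
x = r_b·(cos φ + φ·sin φ) = 13.182316·(0.99357976 + 0.11337659·0.11313385) = 13.266768
y = r_b·(sin φ − φ·cos φ) = 13.182316·(0.11313385 − 0.11337659·0.99357976) = 0.006396

x=13.266768 y=0.006396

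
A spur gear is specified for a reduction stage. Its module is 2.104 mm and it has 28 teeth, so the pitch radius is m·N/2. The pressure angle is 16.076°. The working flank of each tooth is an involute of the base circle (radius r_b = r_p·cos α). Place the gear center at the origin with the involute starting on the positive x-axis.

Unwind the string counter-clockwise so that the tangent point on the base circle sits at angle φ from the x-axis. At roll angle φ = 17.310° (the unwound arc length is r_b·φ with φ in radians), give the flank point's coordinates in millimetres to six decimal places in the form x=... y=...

x=29.566525 y=0.257800

pitch radius r_p = m·N/2 = 2.104·28/2 = 29.456000
base radius r_b = r_p·cos α = 29.456000·cos 16.076° = 28.304130
roll angle φ = 17.310° = 0.30211649 rad
x = r_b·(cos φ + φ·sin φ) = 28.304130·(0.95470888 + 0.30211649·0.29754151) = 29.566525
y = r_b·(sin φ − φ·cos φ) = 28.304130·(0.29754151 − 0.30211649·0.95470888) = 0.257800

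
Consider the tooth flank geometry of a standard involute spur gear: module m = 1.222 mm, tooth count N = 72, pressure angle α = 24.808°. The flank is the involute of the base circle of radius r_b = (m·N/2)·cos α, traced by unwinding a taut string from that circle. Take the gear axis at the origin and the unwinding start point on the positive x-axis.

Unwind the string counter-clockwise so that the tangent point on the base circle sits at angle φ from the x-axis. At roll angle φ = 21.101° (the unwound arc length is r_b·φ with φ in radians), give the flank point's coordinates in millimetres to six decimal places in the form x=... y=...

x=42.549281 y=0.655908

pitch radius r_p = m·N/2 = 1.222·72/2 = 43.992000
base radius r_b = r_p·cos α = 43.992000·cos 24.808° = 39.932370
roll angle φ = 21.101° = 0.36828193 rad
x = r_b·(cos φ + φ·sin φ) = 39.932370·(0.93294725 + 0.36828193·0.36001309) = 42.549281
y = r_b·(sin φ − φ·cos φ) = 39.932370·(0.36001309 − 0.36828193·0.93294725) = 0.655908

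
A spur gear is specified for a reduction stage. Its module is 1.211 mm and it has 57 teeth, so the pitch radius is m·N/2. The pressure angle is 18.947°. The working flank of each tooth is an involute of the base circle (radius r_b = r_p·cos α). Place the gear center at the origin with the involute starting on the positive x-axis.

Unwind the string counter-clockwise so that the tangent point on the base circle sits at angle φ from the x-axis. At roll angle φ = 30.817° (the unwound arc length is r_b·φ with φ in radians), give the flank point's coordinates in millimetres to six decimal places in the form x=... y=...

pitch radius r_p = m·N/2 = 1.211·57/2 = 34.513500
base radius r_b = r_p·cos α = 34.513500·cos 18.947° = 32.643535
roll angle φ = 30.817° = 0.53785812 rad
x = r_b·(cos φ + φ·sin φ) = 32.643535·(0.85880793 + 0.53785812·0.51229770) = 37.029240
y = r_b·(sin φ − φ·cos φ) = 32.643535·(0.51229770 − 0.53785812·0.85880793) = 1.644610

x=37.029240 y=1.644610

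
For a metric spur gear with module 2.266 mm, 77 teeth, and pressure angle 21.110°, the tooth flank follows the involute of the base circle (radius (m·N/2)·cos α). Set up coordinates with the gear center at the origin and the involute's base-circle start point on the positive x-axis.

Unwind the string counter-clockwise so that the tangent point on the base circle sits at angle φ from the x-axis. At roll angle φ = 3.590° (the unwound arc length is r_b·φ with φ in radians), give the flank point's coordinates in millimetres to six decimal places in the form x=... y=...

pitch radius r_p = m·N/2 = 2.266·77/2 = 87.241000
base radius r_b = r_p·cos α = 87.241000·cos 21.110° = 81.386317
roll angle φ = 3.590° = 0.06265732 rad
x = r_b·(cos φ + φ·sin φ) = 81.386317·(0.99803767 + 0.06265732·0.06261633) = 81.545919
y = r_b·(sin φ − φ·cos φ) = 81.386317·(0.06261633 − 0.06265732·0.99803767) = 0.006671

x=81.545919 y=0.006671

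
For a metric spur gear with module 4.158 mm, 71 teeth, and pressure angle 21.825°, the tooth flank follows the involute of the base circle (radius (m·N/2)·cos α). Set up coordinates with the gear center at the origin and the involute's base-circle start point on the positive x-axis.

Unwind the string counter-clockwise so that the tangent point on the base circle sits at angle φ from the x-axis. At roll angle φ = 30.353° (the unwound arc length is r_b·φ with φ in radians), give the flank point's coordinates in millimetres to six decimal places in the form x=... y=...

x=154.929010 y=6.602227

pitch radius r_p = m·N/2 = 4.158·71/2 = 147.609000
base radius r_b = r_p·cos α = 147.609000·cos 21.825° = 137.028933
roll angle φ = 30.353° = 0.52975979 rad
x = r_b·(cos φ + φ·sin φ) = 137.028933·(0.86292848 + 0.52975979·0.50532607) = 154.929010
y = r_b·(sin φ − φ·cos φ) = 137.028933·(0.50532607 − 0.52975979·0.86292848) = 6.602227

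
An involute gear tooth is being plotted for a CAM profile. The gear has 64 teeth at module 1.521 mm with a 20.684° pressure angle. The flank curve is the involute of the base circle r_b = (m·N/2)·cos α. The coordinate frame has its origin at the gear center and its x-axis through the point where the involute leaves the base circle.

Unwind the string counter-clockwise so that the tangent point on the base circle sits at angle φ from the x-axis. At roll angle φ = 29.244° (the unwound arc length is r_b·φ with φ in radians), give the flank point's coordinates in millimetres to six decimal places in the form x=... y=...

pitch radius r_p = m·N/2 = 1.521·64/2 = 48.672000
base radius r_b = r_p·cos α = 48.672000·cos 20.684° = 45.534734
roll angle φ = 29.244° = 0.51040409 rad
x = r_b·(cos φ + φ·sin φ) = 45.534734·(0.87254717 + 0.51040409·0.48852987) = 51.085182
y = r_b·(sin φ − φ·cos φ) = 45.534734·(0.48852987 − 0.51040409·0.87254717) = 1.966109

x=51.085182 y=1.966109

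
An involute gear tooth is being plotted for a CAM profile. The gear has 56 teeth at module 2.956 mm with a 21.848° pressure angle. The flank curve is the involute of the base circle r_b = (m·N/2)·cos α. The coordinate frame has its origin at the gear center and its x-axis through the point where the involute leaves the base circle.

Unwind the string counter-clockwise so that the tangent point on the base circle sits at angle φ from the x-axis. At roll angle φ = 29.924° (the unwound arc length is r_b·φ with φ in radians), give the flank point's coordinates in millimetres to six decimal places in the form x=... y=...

x=86.596872 y=3.549516

pitch radius r_p = m·N/2 = 2.956·56/2 = 82.768000
base radius r_b = r_p·cos α = 82.768000·cos 21.848° = 76.823137
roll angle φ = 29.924° = 0.52227233 rad
x = r_b·(cos φ + φ·sin φ) = 76.823137·(0.86668787 + 0.52227233·0.49885082) = 86.596872
y = r_b·(sin φ − φ·cos φ) = 76.823137·(0.49885082 − 0.52227233·0.86668787) = 3.549516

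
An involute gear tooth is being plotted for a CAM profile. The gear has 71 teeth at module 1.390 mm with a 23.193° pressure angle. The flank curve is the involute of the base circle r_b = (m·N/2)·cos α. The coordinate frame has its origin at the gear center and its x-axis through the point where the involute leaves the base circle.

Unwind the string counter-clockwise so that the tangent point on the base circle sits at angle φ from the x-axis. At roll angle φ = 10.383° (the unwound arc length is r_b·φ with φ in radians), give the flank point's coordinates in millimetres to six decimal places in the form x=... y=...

x=46.095764 y=0.089680

pitch radius r_p = m·N/2 = 1.390·71/2 = 49.345000
base radius r_b = r_p·cos α = 49.345000·cos 23.193° = 45.357108
roll angle φ = 10.383° = 0.18121754 rad
x = r_b·(cos φ + φ·sin φ) = 45.357108·(0.98362499 + 0.18121754·0.18022731) = 46.095764
y = r_b·(sin φ − φ·cos φ) = 45.357108·(0.18022731 − 0.18121754·0.98362499) = 0.089680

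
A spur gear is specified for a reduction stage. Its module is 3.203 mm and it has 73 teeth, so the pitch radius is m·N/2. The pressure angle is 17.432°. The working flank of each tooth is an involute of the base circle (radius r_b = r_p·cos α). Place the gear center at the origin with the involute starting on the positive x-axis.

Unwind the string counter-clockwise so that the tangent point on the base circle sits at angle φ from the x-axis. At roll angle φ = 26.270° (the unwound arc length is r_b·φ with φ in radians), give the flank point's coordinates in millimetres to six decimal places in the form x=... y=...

x=122.655233 y=3.508853

pitch radius r_p = m·N/2 = 3.203·73/2 = 116.909500
base radius r_b = r_p·cos α = 116.909500·cos 17.432° = 111.540217
roll angle φ = 26.270° = 0.45849799 rad
x = r_b·(cos φ + φ·sin φ) = 111.540217·(0.89671830 + 0.45849799·0.44260173) = 122.655233
y = r_b·(sin φ − φ·cos φ) = 111.540217·(0.44260173 − 0.45849799·0.89671830) = 3.508853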